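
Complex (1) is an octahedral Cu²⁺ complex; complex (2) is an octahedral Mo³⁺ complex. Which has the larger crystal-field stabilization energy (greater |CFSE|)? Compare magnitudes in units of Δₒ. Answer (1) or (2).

(1): Group 11 minus oxidation state +2 gives a d⁹ configuration for Cu²⁺; For octahedral d⁹ the high- and low-spin configurations coincide; t2g^6 e_g^3, CFSE = -0.6Δₒ.
(2): Mo sits in group 6; removing 3 electrons leaves Mo³⁺ with 6 − 3 = 3 d electrons; For octahedral d³ the high- and low-spin configurations coincide; t2g^3 e_g^0, CFSE = -1.2Δₒ.
So (2) has the larger |CFSE|.

(2)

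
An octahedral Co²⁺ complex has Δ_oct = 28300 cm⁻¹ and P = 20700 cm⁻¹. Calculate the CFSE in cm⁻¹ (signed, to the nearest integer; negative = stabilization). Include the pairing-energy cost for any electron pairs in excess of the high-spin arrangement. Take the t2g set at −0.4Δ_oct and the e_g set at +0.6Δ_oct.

-30240

Co is in group 9, so Co²⁺ is d⁷ (9 − 2 = 7).
Since Δ_oct = 28300 cm⁻¹ > P = 20700 cm⁻¹, the complex adopts the low-spin configuration.
Configuration: t2g^6 e_g^1.
Orbital CFSE = -1.8Δ_oct = -1.8 × 28300 = -50940 cm⁻¹.
Excess pairs vs high-spin: 3 − 2 = 1; pairing cost = +20700 cm⁻¹.
Net CFSE = -50940 + 20700 = -30240 cm⁻¹.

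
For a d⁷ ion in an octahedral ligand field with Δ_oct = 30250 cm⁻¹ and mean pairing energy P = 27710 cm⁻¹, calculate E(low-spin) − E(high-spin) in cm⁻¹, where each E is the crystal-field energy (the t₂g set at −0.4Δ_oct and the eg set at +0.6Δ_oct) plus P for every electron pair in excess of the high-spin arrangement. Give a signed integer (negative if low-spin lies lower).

-2540

In the high-spin limit (t₂g⁵ eg²) the orbital term is -0.8Δ_oct = -24200 cm⁻¹, with no excess pairing.
Low-spin: t₂g⁶ eg¹, orbital CFSE = -1.8Δ_oct = -54450 cm⁻¹; plus 1 excess pair × P = +27710 cm⁻¹; total -26740 cm⁻¹.
E(LS) − E(HS) = -26740 − (-24200) = -2540 cm⁻¹.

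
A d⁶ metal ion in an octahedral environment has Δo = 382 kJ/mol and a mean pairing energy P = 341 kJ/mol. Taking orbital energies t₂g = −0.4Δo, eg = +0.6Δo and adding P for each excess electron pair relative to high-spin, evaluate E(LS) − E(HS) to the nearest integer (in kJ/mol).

-82

In the high-spin limit (t₂g⁴ eg²) the orbital term is -0.4Δo = -153 kJ/mol, with no excess pairing.
Low-spin: t₂g⁶ eg⁰, orbital CFSE = -2.4Δo = -917 kJ/mol; plus 2 excess pairs × P = +682 kJ/mol; total -235 kJ/mol.
The difference is -235 − (-153) = -82 kJ/mol, so low-spin lies lower.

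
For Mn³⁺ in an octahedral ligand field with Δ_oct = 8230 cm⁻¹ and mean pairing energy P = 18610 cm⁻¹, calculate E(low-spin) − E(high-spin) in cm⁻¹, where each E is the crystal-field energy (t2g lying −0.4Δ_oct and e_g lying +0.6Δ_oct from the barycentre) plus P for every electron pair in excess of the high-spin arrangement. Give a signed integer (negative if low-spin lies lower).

10380

Group 7 minus oxidation state +3 gives a d⁴ configuration for Mn³⁺.
High-spin: t2g^3 e_g^1, CFSE = -0.6Δ_oct = -4938 cm⁻¹.
For low-spin the configuration is t2g^4 e_g^0: orbital energy -1.6 × 8230 = -13168 cm⁻¹, and 1 additional pair relative to high-spin adds 18610 cm⁻¹, giving 5442 cm⁻¹.
Thus E(LS) − E(HS) = 10380 cm⁻¹.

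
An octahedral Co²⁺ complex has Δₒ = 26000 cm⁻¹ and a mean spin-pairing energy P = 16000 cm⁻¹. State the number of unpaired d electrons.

1

Co²⁺: group 9, so d-count = 9 − 2 = 7.
With Δₒ > P the complex is low-spin.
Filling d⁷ accordingly: t₂g⁶ eg¹.
Unpaired electrons: 1.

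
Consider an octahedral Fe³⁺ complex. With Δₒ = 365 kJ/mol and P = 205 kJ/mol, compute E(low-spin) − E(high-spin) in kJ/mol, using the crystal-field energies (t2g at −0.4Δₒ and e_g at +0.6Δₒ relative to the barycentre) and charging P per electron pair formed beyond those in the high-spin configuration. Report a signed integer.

-320

Fe³⁺: group 8, so d-count = 8 − 3 = 5.
High-spin d⁵ fills as t2g^3 e_g^2 with CFSE 3(−0.4) + 2(+0.6) = 0.0Δₒ = 0 kJ/mol.
For low-spin the configuration is t2g^5 e_g^0: orbital energy -2.0 × 365 = -730 kJ/mol, and 2 additional pairs relative to high-spin add 410 kJ/mol, giving -320 kJ/mol.
Thus E(LS) − E(HS) = -320 kJ/mol.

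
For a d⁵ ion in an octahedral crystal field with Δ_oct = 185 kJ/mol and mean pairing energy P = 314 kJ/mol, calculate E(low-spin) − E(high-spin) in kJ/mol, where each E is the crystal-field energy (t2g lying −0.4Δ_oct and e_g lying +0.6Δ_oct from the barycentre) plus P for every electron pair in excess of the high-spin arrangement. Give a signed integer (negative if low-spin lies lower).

258

High-spin: t2g^3 e_g^2, CFSE = 0.0Δ_oct = 0 kJ/mol.
Low-spin: t2g^5 e_g^0, orbital CFSE = -2.0Δ_oct = -370 kJ/mol; plus 2 excess pairs × P = +628 kJ/mol; total 258 kJ/mol.
Thus E(LS) − E(HS) = 258 kJ/mol.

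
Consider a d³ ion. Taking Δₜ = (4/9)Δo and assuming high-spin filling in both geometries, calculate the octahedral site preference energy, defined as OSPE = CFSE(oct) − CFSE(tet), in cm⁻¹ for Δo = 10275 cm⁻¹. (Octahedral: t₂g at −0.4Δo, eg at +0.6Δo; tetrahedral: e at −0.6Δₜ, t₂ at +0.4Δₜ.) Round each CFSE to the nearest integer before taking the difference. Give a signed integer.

-8677

Octahedral high-spin t2g^3 e_g^0: CFSE = -1.2 × 10275 = -12330 cm⁻¹.
In a tetrahedral site the filling is e^2 t2^1: CFSE(tet) = -0.8Δₜ = -0.8 × (4/9)(10275) = -3653 cm⁻¹.
Subtracting, OSPE = -12330 − (-3653) = -8677 cm⁻¹.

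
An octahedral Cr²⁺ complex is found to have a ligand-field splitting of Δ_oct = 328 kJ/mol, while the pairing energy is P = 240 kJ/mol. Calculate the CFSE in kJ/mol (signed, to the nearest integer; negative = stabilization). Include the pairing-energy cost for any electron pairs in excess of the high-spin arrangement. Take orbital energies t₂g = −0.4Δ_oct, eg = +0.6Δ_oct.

Cr²⁺: group 6, so d-count = 6 − 2 = 4.
Δ_oct > P, so pairing is preferred: the ground state is low-spin.
Configuration: t₂g⁴ eg⁰.
Orbital CFSE = -1.6Δ_oct = -1.6 × 328 = -525 kJ/mol.
Excess pairs vs high-spin: 1 − 0 = 1; pairing cost = +240 kJ/mol.
Net CFSE = -525 + 240 = -285 kJ/mol.

-285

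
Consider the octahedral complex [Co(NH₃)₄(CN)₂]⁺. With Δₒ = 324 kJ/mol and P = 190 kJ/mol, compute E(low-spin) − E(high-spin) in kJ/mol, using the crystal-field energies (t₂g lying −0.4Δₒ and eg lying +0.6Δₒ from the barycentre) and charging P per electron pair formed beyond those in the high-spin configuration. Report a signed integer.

Ligand charges: 4×(+0) from NH₃ and 2×(-1) from CN⁻ sum to -2; with overall charge +1, Co is +3.
Co sits in group 9; removing 3 electrons leaves Co³⁺ with 9 − 3 = 6 d electrons.
High-spin d⁶ fills as t₂g⁴ eg² with CFSE 4(−0.4) + 2(+0.6) = -0.4Δₒ = -130 kJ/mol.
Low-spin: t₂g⁶ eg⁰, orbital CFSE = -2.4Δₒ = -778 kJ/mol; plus 2 excess pairs × P = +380 kJ/mol; total -398 kJ/mol.
E(LS) − E(HS) = -398 − (-130) = -268 kJ/mol.

-268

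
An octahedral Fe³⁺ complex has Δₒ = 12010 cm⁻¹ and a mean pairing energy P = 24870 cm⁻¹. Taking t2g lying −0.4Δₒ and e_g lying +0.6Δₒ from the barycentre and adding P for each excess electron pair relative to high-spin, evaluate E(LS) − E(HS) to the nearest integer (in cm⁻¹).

Fe³⁺: group 8, so d-count = 8 − 3 = 5.
In the high-spin limit (t2g^3 e_g^2) the orbital term is 0.0Δₒ = 0 cm⁻¹, with no excess pairing.
For low-spin the configuration is t2g^5 e_g^0: orbital energy -2.0 × 12010 = -24020 cm⁻¹, and 2 additional pairs relative to high-spin add 49740 cm⁻¹, giving 25720 cm⁻¹.
E(LS) − E(HS) = 25720 − (0) = 25720 cm⁻¹.

25720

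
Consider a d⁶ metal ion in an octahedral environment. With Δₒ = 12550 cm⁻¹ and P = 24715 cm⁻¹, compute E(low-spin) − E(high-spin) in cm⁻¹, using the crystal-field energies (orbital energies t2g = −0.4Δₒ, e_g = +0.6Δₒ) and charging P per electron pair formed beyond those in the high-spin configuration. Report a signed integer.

24330

High-spin: t2g^4 e_g^2, CFSE = -0.4Δₒ = -5020 cm⁻¹.
Low-spin t2g^6 e_g^0 gives -2.4Δₒ = -30120 cm⁻¹, but forming 2 extra pairs costs 2P = 49430 cm⁻¹, so E(LS) = -30120 + 49430 = 19310 cm⁻¹.
Thus E(LS) − E(HS) = 24330 cm⁻¹.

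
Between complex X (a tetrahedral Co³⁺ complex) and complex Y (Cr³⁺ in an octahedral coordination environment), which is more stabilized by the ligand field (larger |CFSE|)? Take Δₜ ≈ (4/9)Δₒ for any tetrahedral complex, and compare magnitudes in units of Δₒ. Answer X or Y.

Y

X: Co sits in group 9; removing 3 electrons leaves Co³⁺ with 9 − 3 = 6 d electrons; With tetrahedral geometry the complex is necessarily high-spin; e³ t₂³, CFSE = -0.6Δₜ ≈ -0.27Δₒ.
Y: Group 6 minus oxidation state +3 gives a d³ configuration for Cr³⁺; t₂g³ eg⁰, CFSE = -1.2Δₒ.
So Y has the larger |CFSE|.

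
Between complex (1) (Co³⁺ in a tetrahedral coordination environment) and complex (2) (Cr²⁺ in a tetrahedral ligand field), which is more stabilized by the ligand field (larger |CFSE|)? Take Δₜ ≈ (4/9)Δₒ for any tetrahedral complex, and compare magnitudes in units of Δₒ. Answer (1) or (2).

(1): Group 9 minus oxidation state +3 gives a d⁶ configuration for Co³⁺; With tetrahedral geometry the complex is necessarily high-spin; e^3 t2^3, CFSE = -0.6Δₜ ≈ -0.27Δₒ.
(2): Cr sits in group 6; removing 2 electrons leaves Cr²⁺ with 6 − 2 = 4 d electrons; Tetrahedral fields are weak (Δₜ ≈ 4/9 Δₒ), so electrons fill high-spin; e² t₂², CFSE = -0.4Δₜ ≈ -0.18Δₒ.
So (1) has the larger |CFSE|.

(1)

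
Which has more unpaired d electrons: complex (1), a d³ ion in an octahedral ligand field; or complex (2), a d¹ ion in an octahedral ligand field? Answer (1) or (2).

(1): t₂g³ eg⁰ → 3 unpaired.
(2): For octahedral d¹ the high- and low-spin configurations coincide; t2g^1 e_g^0 → 1 unpaired.
So (1) has more unpaired electrons.

(1)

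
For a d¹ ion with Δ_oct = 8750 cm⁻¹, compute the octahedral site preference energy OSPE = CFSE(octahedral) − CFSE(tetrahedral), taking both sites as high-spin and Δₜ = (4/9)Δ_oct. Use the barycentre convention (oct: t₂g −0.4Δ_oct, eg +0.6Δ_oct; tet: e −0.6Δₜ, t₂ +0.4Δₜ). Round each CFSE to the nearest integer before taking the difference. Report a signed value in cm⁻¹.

Octahedral (high-spin): t₂g¹ eg⁰, CFSE = 1(−0.4) + 0(+0.6) = -0.4Δ_oct = -0.4 × 8750 = -3500 cm⁻¹.
Tetrahedral e¹ t₂⁰ gives -0.6Δₜ = -0.6 × (4/9) × 8750 = -2333 cm⁻¹.
OSPE = -3500 − (-2333) = -1167 cm⁻¹.

-1167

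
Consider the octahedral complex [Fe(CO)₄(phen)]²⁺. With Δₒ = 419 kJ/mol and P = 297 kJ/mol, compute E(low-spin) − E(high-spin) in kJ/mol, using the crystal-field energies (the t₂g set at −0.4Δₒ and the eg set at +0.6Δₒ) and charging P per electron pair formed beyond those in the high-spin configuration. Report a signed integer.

-244

Ligand charges: 4×(+0) from CO and 1×(+0) from phen sum to +0; with overall charge +2, Fe is +2.
Fe is in group 8, so Fe²⁺ is d⁶ (8 − 2 = 6).
High-spin: t₂g⁴ eg², CFSE = -0.4Δₒ = -168 kJ/mol.
Low-spin t₂g⁶ eg⁰ gives -2.4Δₒ = -1006 kJ/mol, but forming 2 extra pairs costs 2P = 594 kJ/mol, so E(LS) = -1006 + 594 = -412 kJ/mol.
E(LS) − E(HS) = -412 − (-168) = -244 kJ/mol.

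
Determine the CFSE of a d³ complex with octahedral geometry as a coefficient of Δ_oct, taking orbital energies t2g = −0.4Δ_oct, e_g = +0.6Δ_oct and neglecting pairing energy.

-1.2 Δ_oct

For octahedral d³ the high- and low-spin configurations coincide.
Configuration: t2g^3 e_g^0.
CFSE = 3(-0.4Δ_oct) + 0(0.6Δ_oct) = -1.2Δ_oct + 0.0Δ_oct = -1.2Δ_oct.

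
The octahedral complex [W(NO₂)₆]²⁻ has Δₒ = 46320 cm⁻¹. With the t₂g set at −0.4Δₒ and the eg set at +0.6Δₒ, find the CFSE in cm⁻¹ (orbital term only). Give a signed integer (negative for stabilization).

-37056

Each NO₂⁻ contributes -1; 6 × (-1) = -6. With overall charge -2, W is in the +4 oxidation state.
W is in group 6, so W⁴⁺ is d² (6 − 4 = 2).
Electron filling gives t₂g² eg⁰.
Orbital CFSE = 2(-0.4) + 0(0.6) = -0.8Δₒ = -0.8 × 46320 = -37056 cm⁻¹.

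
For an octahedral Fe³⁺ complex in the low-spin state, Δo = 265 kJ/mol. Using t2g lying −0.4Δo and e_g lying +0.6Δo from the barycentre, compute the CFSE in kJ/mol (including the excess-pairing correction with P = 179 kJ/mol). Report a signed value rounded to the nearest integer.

Fe³⁺: group 8, so d-count = 8 − 3 = 5.
Electron filling gives t2g^5 e_g^0.
CFSE(orbital) = 5×(-0.4Δo) + 0×(0.6Δo) = -2.0Δo; with Δo = 265 kJ/mol that is -530 kJ/mol.
Relative to high-spin t2g^3 e_g^2 (0 paired), the low-spin configuration has 2 additional pairs, contributing +2 × 179 = +358 kJ/mol.
Overall CFSE = -530 + 358 = -172 kJ/mol.

-172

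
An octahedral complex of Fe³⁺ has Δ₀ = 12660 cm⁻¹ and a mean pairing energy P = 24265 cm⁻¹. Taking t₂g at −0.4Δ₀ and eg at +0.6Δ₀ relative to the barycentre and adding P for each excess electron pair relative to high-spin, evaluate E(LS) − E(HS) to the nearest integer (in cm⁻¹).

23210

Fe³⁺: group 8, so d-count = 8 − 3 = 5.
High-spin d⁵ fills as t₂g³ eg² with CFSE 3(−0.4) + 2(+0.6) = 0.0Δ₀ = 0 cm⁻¹.
Low-spin t₂g⁵ eg⁰ gives -2.0Δ₀ = -25320 cm⁻¹, but forming 2 extra pairs costs 2P = 48530 cm⁻¹, so E(LS) = -25320 + 48530 = 23210 cm⁻¹.
The difference is 23210 − (0) = 23210 cm⁻¹, so high-spin lies lower.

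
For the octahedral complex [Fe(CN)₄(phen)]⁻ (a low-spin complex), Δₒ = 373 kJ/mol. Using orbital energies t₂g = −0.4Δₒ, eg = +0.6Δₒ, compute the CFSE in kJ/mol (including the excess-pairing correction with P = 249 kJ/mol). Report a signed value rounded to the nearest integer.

-248

Ligand charges: 4×(-1) from CN⁻ and 1×(+0) from phen sum to -4; with overall charge -1, Fe is +3.
Fe sits in group 8; removing 3 electrons leaves Fe³⁺ with 8 − 3 = 5 d electrons.
Electron filling gives t₂g⁵ eg⁰.
Orbital CFSE = 5(-0.4) + 0(0.6) = -2.0Δₒ = -2.0 × 373 = -746 kJ/mol.
Relative to high-spin t₂g³ eg² (0 paired), the low-spin configuration has 2 additional pairs, contributing +2 × 249 = +498 kJ/mol.
Overall CFSE = -746 + 498 = -248 kJ/mol.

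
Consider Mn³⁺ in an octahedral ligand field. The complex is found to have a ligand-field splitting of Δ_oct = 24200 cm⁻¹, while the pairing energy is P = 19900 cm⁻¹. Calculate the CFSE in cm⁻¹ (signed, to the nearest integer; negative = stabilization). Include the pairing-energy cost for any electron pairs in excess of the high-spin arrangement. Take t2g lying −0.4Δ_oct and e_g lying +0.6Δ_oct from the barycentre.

Group 7 minus oxidation state +3 gives a d⁴ configuration for Mn³⁺.
Since Δ_oct = 24200 cm⁻¹ > P = 19900 cm⁻¹, the complex adopts the low-spin configuration.
Filling d⁴ accordingly: t2g^4 e_g^0.
Orbital CFSE = -1.6Δ_oct = -1.6 × 24200 = -38720 cm⁻¹.
Excess pairs vs high-spin: 1 − 0 = 1; pairing cost = +19900 cm⁻¹.
Net CFSE = -38720 + 19900 = -18820 cm⁻¹.

-18820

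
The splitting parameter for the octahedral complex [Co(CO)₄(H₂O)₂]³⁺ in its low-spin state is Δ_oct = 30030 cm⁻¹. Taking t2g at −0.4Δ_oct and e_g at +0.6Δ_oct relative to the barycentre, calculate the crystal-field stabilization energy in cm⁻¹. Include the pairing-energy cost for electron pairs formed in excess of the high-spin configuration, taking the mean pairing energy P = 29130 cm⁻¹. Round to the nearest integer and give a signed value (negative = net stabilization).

Ligand charges: 4×(+0) from CO and 2×(+0) from H₂O sum to +0; with overall charge +3, Co is +3.
Co is in group 9, so Co³⁺ is d⁶ (9 − 3 = 6).
Electron filling gives t2g^6 e_g^0.
The orbital stabilization is -2.4Δ_oct = -2.4 × 30030 = -72072 cm⁻¹.
High-spin d⁶ would be t2g^4 e_g^2 with 1 pair; low-spin has 3, so 2 excess pairs cost +2P = +58260 cm⁻¹.
Combining: -72072 + 58260 = -13812 cm⁻¹.

-13812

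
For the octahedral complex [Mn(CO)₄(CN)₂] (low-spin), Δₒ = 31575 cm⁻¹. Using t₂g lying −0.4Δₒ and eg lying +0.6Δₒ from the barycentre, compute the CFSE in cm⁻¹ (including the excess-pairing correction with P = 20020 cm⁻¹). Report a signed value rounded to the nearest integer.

-23110

Ligand charges: 4×(+0) from CO and 2×(-1) from CN⁻ sum to -2; with overall charge +0, Mn is +2.
Mn is in group 7, so Mn²⁺ is d⁵ (7 − 2 = 5).
The d⁵ electrons fill as t₂g⁵ eg⁰.
Orbital CFSE = 5(-0.4) + 0(0.6) = -2.0Δₒ = -2.0 × 31575 = -63150 cm⁻¹.
Pairing penalty: 2 pairs vs 0 in the high-spin reference → 2 extra × P = 40040 cm⁻¹.
Overall CFSE = -63150 + 40040 = -23110 cm⁻¹.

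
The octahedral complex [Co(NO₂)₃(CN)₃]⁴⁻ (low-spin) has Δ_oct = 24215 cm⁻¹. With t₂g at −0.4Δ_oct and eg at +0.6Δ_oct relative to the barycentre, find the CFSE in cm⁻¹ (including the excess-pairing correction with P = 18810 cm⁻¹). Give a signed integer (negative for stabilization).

Ligand charges: 3×(-1) from NO₂⁻ and 3×(-1) from CN⁻ sum to -6; with overall charge -4, Co is +2.
Group 9 minus oxidation state +2 gives a d⁷ configuration for Co²⁺.
The d⁷ electrons fill as t₂g⁶ eg¹.
The orbital stabilization is -1.8Δ_oct = -1.8 × 24215 = -43587 cm⁻¹.
High-spin d⁷ would be t₂g⁵ eg² with 2 pairs; low-spin has 3, so 1 excess pair costs +1P = +18810 cm⁻¹.
Overall CFSE = -43587 + 18810 = -24777 cm⁻¹.

-24777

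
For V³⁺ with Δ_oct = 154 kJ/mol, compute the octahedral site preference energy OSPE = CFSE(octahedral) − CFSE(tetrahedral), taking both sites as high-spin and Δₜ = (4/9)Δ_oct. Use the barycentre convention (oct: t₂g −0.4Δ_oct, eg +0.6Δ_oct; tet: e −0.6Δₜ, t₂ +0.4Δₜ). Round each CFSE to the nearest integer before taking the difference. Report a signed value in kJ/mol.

-41

Group 5 minus oxidation state +3 gives a d² configuration for V³⁺.
In an octahedral site d² (HS) is t₂g² eg⁰, giving CFSE(oct) = -0.8Δ_oct = -123 kJ/mol.
In a tetrahedral site the filling is e² t₂⁰: CFSE(tet) = -1.2Δₜ = -1.2 × (4/9)(154) = -82 kJ/mol.
OSPE = CFSE(oct) − CFSE(tet) = -123 − (-82) = -41 kJ/mol.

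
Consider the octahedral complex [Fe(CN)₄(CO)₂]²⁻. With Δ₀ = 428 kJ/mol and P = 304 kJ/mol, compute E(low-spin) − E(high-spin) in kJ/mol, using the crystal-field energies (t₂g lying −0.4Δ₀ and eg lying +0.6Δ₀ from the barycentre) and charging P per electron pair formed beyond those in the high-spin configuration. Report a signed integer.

-248

Ligand charges: 4×(-1) from CN⁻ and 2×(+0) from CO sum to -4; with overall charge -2, Fe is +2.
Fe sits in group 8; removing 2 electrons leaves Fe²⁺ with 8 − 2 = 6 d electrons.
High-spin: t₂g⁴ eg², CFSE = -0.4Δ₀ = -171 kJ/mol.
For low-spin the configuration is t₂g⁶ eg⁰: orbital energy -2.4 × 428 = -1027 kJ/mol, and 2 additional pairs relative to high-spin add 608 kJ/mol, giving -419 kJ/mol.
Thus E(LS) − E(HS) = -248 kJ/mol.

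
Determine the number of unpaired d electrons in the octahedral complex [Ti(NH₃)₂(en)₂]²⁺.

Ligand charges: 2×(+0) from NH₃ and 2×(+0) from en sum to +0; with overall charge +2, Ti is +2.
Group 4 minus oxidation state +2 gives a d² configuration for Ti²⁺.
Configuration: t₂g² eg⁰, giving 2 unpaired electrons.

2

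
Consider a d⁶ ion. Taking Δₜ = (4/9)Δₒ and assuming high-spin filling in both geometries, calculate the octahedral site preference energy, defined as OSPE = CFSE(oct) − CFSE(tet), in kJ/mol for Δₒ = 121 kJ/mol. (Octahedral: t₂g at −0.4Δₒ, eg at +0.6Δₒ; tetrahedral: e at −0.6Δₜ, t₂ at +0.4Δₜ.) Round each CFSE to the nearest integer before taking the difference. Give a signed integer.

-16

In an octahedral site d⁶ (HS) is t₂g⁴ eg², giving CFSE(oct) = -0.4Δₒ = -48 kJ/mol.
Tetrahedral e³ t₂³ gives -0.6Δₜ = -0.6 × (4/9) × 121 = -32 kJ/mol.
Subtracting, OSPE = -48 − (-32) = -16 kJ/mol.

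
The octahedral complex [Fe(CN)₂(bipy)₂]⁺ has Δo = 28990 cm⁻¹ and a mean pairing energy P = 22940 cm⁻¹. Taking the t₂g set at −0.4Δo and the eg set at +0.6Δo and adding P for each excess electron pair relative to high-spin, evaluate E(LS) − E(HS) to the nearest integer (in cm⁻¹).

Ligand charges: 2×(-1) from CN⁻ and 2×(+0) from bipy sum to -2; with overall charge +1, Fe is +3.
Fe³⁺: group 8, so d-count = 8 − 3 = 5.
High-spin d⁵ fills as t₂g³ eg² with CFSE 3(−0.4) + 2(+0.6) = 0.0Δo = 0 cm⁻¹.
Low-spin t₂g⁵ eg⁰ gives -2.0Δo = -57980 cm⁻¹, but forming 2 extra pairs costs 2P = 45880 cm⁻¹, so E(LS) = -57980 + 45880 = -12100 cm⁻¹.
Thus E(LS) − E(HS) = -12100 cm⁻¹.

-12100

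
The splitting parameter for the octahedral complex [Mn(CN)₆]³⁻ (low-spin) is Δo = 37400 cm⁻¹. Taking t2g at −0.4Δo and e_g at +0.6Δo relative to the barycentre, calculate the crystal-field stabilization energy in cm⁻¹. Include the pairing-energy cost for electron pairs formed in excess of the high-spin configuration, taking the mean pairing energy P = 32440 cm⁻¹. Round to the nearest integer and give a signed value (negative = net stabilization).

-27400

Each CN⁻ contributes -1; 6 × (-1) = -6. With overall charge -3, Mn is in the +3 oxidation state.
Mn³⁺: group 7, so d-count = 7 − 3 = 4.
The d⁴ electrons fill as t2g^4 e_g^0.
CFSE(orbital) = 4×(-0.4Δo) + 0×(0.6Δo) = -1.6Δo; with Δo = 37400 cm⁻¹ that is -59840 cm⁻¹.
High-spin d⁴ would be t2g^3 e_g^1 with 0 pairs; low-spin has 1, so 1 excess pair costs +1P = +32440 cm⁻¹.
Combining: -59840 + 32440 = -27400 cm⁻¹.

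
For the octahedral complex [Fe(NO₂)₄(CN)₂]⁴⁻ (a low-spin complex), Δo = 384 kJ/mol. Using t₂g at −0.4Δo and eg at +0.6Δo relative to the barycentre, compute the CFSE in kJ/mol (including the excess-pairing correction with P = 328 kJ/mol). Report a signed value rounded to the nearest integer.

Ligand charges: 4×(-1) from NO₂⁻ and 2×(-1) from CN⁻ sum to -6; with overall charge -4, Fe is +2.
Fe²⁺: group 8, so d-count = 8 − 2 = 6.
Configuration: t₂g⁶ eg⁰.
CFSE(orbital) = 6×(-0.4Δo) + 0×(0.6Δo) = -2.4Δo; with Δo = 384 kJ/mol that is -922 kJ/mol.
Pairing penalty: 3 pairs vs 1 in the high-spin reference → 2 extra × P = 656 kJ/mol.
Combining: -922 + 656 = -266 kJ/mol.

-266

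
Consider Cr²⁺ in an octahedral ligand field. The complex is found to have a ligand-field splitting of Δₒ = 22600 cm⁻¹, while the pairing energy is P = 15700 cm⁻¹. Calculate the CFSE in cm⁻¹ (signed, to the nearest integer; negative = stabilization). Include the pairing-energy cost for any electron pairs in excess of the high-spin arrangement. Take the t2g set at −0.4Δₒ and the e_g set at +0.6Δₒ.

-20460

Cr is in group 6, so Cr²⁺ is d⁴ (6 − 2 = 4).
Here Δₒ > P (22600 > 15700), so the low-spin state is favoured.
Configuration: t2g^4 e_g^0.
Orbital CFSE = -1.6Δₒ = -1.6 × 22600 = -36160 cm⁻¹.
Excess pairs vs high-spin: 1 − 0 = 1; pairing cost = +15700 cm⁻¹.
Net CFSE = -36160 + 15700 = -20460 cm⁻¹.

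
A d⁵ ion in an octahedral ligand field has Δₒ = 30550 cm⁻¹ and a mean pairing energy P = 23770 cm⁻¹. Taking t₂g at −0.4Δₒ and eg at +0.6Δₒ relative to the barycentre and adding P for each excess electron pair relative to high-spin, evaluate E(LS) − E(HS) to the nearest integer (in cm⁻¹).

High-spin: t₂g³ eg², CFSE = 0.0Δₒ = 0 cm⁻¹.
For low-spin the configuration is t₂g⁵ eg⁰: orbital energy -2.0 × 30550 = -61100 cm⁻¹, and 2 additional pairs relative to high-spin add 47540 cm⁻¹, giving -13560 cm⁻¹.
Thus E(LS) − E(HS) = -13560 cm⁻¹.

-13560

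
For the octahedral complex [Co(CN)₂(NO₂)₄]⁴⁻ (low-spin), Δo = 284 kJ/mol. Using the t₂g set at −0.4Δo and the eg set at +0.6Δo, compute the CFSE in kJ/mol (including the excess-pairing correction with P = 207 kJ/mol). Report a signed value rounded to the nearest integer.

Ligand charges: 2×(-1) from CN⁻ and 4×(-1) from NO₂⁻ sum to -6; with overall charge -4, Co is +2.
Co sits in group 9; removing 2 electrons leaves Co²⁺ with 9 − 2 = 7 d electrons.
The d⁷ electrons fill as t₂g⁶ eg¹.
Orbital CFSE = 6(-0.4) + 1(0.6) = -1.8Δo = -1.8 × 284 = -511 kJ/mol.
Pairing penalty: 3 pairs vs 2 in the high-spin reference → 1 extra × P = 207 kJ/mol.
Combining: -511 + 207 = -304 kJ/mol.

-304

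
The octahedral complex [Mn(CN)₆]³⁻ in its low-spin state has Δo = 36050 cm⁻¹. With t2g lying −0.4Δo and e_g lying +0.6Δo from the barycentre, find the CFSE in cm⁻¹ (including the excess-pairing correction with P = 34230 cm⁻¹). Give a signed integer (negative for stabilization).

Each CN⁻ contributes -1; 6 × (-1) = -6. With overall charge -3, Mn is in the +3 oxidation state.
Group 7 minus oxidation state +3 gives a d⁴ configuration for Mn³⁺.
Configuration: t2g^4 e_g^0.
CFSE(orbital) = 4×(-0.4Δo) + 0×(0.6Δo) = -1.6Δo; with Δo = 36050 cm⁻¹ that is -57680 cm⁻¹.
High-spin d⁴ would be t2g^3 e_g^1 with 0 pairs; low-spin has 1, so 1 excess pair costs +1P = +34230 cm⁻¹.
Net CFSE = -57680 + 34230 = -23450 cm⁻¹.

-23450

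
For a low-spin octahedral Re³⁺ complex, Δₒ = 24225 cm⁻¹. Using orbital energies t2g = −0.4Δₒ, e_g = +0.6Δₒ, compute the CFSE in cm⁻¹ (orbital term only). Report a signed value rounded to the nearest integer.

-38760

Group 7 minus oxidation state +3 gives a d⁴ configuration for Re³⁺.
Electron filling gives t2g^4 e_g^0.
The orbital stabilization is -1.6Δₒ = -1.6 × 24225 = -38760 cm⁻¹.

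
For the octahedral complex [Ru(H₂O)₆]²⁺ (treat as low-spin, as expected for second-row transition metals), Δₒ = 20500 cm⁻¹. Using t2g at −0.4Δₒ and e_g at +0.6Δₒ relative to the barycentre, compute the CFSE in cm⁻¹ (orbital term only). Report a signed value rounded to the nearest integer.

H₂O is neutral, so the +2 overall charge sits on Ru: oxidation state +2.
Ru sits in group 8; removing 2 electrons leaves Ru²⁺ with 8 − 2 = 6 d electrons.
Electron filling gives t2g^6 e_g^0.
The orbital stabilization is -2.4Δₒ = -2.4 × 20500 = -49200 cm⁻¹.

-49200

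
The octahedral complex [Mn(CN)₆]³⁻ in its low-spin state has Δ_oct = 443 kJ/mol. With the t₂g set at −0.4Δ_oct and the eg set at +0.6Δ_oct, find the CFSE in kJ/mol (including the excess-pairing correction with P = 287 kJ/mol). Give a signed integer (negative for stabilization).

-422

Each CN⁻ contributes -1; 6 × (-1) = -6. With overall charge -3, Mn is in the +3 oxidation state.
Group 7 minus oxidation state +3 gives a d⁴ configuration for Mn³⁺.
Electron filling gives t₂g⁴ eg⁰.
CFSE(orbital) = 4×(-0.4Δ_oct) + 0×(0.6Δ_oct) = -1.6Δ_oct; with Δ_oct = 443 kJ/mol that is -709 kJ/mol.
Relative to high-spin t₂g³ eg¹ (0 paired), the low-spin configuration has 1 additional pair, contributing +1 × 287 = +287 kJ/mol.
Combining: -709 + 287 = -422 kJ/mol.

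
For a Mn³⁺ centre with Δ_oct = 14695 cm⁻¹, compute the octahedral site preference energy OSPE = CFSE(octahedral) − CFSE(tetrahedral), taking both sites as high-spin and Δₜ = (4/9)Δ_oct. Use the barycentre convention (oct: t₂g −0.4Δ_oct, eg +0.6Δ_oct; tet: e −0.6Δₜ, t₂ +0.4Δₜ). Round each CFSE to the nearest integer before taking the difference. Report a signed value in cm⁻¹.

-6205

Mn is in group 7, so Mn³⁺ is d⁴ (7 − 3 = 4).
Octahedral (high-spin): t₂g³ eg¹, CFSE = 3(−0.4) + 1(+0.6) = -0.6Δ_oct = -0.6 × 14695 = -8817 cm⁻¹.
Tetrahedral e² t₂² gives -0.4Δₜ = -0.4 × (4/9) × 14695 = -2612 cm⁻¹.
OSPE = -8817 − (-2612) = -6205 cm⁻¹.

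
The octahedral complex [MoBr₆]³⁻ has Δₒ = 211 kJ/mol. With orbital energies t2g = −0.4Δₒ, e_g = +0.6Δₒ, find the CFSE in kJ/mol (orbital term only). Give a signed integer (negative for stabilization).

-253

Each Br⁻ contributes -1; 6 × (-1) = -6. With overall charge -3, Mo is in the +3 oxidation state.
Mo is in group 6, so Mo³⁺ is d³ (6 − 3 = 3).
The d³ electrons fill as t2g^3 e_g^0.
CFSE(orbital) = 3×(-0.4Δₒ) + 0×(0.6Δₒ) = -1.2Δₒ; with Δₒ = 211 kJ/mol that is -253 kJ/mol.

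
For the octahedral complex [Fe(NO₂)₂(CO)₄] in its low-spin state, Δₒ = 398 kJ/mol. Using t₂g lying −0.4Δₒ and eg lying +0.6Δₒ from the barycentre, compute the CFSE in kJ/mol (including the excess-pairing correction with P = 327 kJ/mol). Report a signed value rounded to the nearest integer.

Ligand charges: 2×(-1) from NO₂⁻ and 4×(+0) from CO sum to -2; with overall charge +0, Fe is +2.
Fe sits in group 8; removing 2 electrons leaves Fe²⁺ with 8 − 2 = 6 d electrons.
Configuration: t₂g⁶ eg⁰.
The orbital stabilization is -2.4Δₒ = -2.4 × 398 = -955 kJ/mol.
Pairing penalty: 3 pairs vs 1 in the high-spin reference → 2 extra × P = 654 kJ/mol.
Net CFSE = -955 + 654 = -301 kJ/mol.

-301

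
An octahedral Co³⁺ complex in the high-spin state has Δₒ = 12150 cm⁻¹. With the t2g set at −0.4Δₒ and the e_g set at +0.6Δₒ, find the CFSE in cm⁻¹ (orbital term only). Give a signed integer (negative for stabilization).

Group 9 minus oxidation state +3 gives a d⁶ configuration for Co³⁺.
The d⁶ electrons fill as t2g^4 e_g^2.
The orbital stabilization is -0.4Δₒ = -0.4 × 12150 = -4860 cm⁻¹.

-4860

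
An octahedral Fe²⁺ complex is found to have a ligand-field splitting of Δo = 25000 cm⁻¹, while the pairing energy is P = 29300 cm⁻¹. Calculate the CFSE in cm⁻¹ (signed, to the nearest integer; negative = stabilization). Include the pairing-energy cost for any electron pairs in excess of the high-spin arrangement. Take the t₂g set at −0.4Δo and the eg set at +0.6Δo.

-10000

Fe is in group 8, so Fe²⁺ is d⁶ (8 − 2 = 6).
Here Δo < P (25000 < 29300), so the high-spin state is favoured.
That gives t₂g⁴ eg².
Orbital CFSE = -0.4Δo = -0.4 × 25000 = -10000 cm⁻¹.
High-spin has no excess pairs, so no pairing correction applies.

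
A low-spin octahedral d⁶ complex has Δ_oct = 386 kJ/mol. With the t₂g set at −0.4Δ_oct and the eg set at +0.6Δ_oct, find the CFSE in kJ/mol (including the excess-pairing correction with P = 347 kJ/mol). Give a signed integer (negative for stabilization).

Electron filling gives t₂g⁶ eg⁰.
Orbital CFSE = 6(-0.4) + 0(0.6) = -2.4Δ_oct = -2.4 × 386 = -926 kJ/mol.
Pairing penalty: 3 pairs vs 1 in the high-spin reference → 2 extra × P = 694 kJ/mol.
Net CFSE = -926 + 694 = -232 kJ/mol.

-232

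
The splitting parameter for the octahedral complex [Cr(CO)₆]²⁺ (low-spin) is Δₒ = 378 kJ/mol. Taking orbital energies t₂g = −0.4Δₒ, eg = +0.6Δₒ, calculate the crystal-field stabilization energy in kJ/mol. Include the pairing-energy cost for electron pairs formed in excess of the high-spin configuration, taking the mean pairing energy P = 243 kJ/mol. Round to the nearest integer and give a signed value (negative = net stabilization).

CO is neutral, so the +2 overall charge sits on Cr: oxidation state +2.
Cr is in group 6, so Cr²⁺ is d⁴ (6 − 2 = 4).
Configuration: t₂g⁴ eg⁰.
CFSE(orbital) = 4×(-0.4Δₒ) + 0×(0.6Δₒ) = -1.6Δₒ; with Δₒ = 378 kJ/mol that is -605 kJ/mol.
Relative to high-spin t₂g³ eg¹ (0 paired), the low-spin configuration has 1 additional pair, contributing +1 × 243 = +243 kJ/mol.
Overall CFSE = -605 + 243 = -362 kJ/mol.

-362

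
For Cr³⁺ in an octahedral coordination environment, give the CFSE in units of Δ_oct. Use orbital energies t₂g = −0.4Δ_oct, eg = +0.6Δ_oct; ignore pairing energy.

Cr³⁺: group 6, so d-count = 6 − 3 = 3.
Configuration: t₂g³ eg⁰.
CFSE = 3(-0.4Δ_oct) + 0(0.6Δ_oct) = -1.2Δ_oct + 0.0Δ_oct = -1.2Δ_oct.

-1.2 Δ_oct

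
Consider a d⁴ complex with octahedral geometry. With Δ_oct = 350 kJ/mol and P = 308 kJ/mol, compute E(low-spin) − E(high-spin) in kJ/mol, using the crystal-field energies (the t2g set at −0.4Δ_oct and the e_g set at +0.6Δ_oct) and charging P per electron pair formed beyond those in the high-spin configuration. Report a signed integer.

-42

In the high-spin limit (t2g^3 e_g^1) the orbital term is -0.6Δ_oct = -210 kJ/mol, with no excess pairing.
Low-spin: t2g^4 e_g^0, orbital CFSE = -1.6Δ_oct = -560 kJ/mol; plus 1 excess pair × P = +308 kJ/mol; total -252 kJ/mol.
The difference is -252 − (-210) = -42 kJ/mol, so low-spin lies lower.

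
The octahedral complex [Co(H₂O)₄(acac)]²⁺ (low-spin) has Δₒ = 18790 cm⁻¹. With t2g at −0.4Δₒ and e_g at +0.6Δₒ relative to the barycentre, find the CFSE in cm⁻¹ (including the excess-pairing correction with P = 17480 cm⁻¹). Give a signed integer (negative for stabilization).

-10136

Ligand charges: 4×(+0) from H₂O and 1×(-1) from acac⁻ sum to -1; with overall charge +2, Co is +3.
Co³⁺: group 9, so d-count = 9 − 3 = 6.
The d⁶ electrons fill as t2g^6 e_g^0.
Orbital CFSE = 6(-0.4) + 0(0.6) = -2.4Δₒ = -2.4 × 18790 = -45096 cm⁻¹.
High-spin d⁶ would be t2g^4 e_g^2 with 1 pair; low-spin has 3, so 2 excess pairs cost +2P = +34960 cm⁻¹.
Combining: -45096 + 34960 = -10136 cm⁻¹.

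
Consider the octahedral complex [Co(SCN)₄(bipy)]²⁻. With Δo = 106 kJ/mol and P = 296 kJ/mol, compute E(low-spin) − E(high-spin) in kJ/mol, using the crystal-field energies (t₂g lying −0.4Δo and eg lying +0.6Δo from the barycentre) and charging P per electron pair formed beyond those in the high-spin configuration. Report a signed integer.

Ligand charges: 4×(-1) from SCN⁻ and 1×(+0) from bipy sum to -4; with overall charge -2, Co is +2.
Co is in group 9, so Co²⁺ is d⁷ (9 − 2 = 7).
High-spin: t₂g⁵ eg², CFSE = -0.8Δo = -85 kJ/mol.
Low-spin: t₂g⁶ eg¹, orbital CFSE = -1.8Δo = -191 kJ/mol; plus 1 excess pair × P = +296 kJ/mol; total 105 kJ/mol.
Thus E(LS) − E(HS) = 190 kJ/mol.

190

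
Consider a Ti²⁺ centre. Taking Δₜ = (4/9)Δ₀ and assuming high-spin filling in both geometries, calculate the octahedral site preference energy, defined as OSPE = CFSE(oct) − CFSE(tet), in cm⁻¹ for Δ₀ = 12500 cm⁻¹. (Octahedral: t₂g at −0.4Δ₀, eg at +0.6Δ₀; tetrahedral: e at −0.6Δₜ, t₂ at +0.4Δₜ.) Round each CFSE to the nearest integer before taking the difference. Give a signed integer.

Ti is in group 4, so Ti²⁺ is d² (4 − 2 = 2).
Octahedral (high-spin): t₂g² eg⁰, CFSE = 2(−0.4) + 0(+0.6) = -0.8Δ₀ = -0.8 × 12500 = -10000 cm⁻¹.
In a tetrahedral site the filling is e² t₂⁰: CFSE(tet) = -1.2Δₜ = -1.2 × (4/9)(12500) = -6667 cm⁻¹.
OSPE = CFSE(oct) − CFSE(tet) = -10000 − (-6667) = -3333 cm⁻¹.

-3333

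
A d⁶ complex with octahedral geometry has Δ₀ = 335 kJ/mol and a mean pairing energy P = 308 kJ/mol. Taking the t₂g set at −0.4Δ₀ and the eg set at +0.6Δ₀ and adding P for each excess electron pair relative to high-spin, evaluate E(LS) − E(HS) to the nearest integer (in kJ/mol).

-54

High-spin: t₂g⁴ eg², CFSE = -0.4Δ₀ = -134 kJ/mol.
Low-spin t₂g⁶ eg⁰ gives -2.4Δ₀ = -804 kJ/mol, but forming 2 extra pairs costs 2P = 616 kJ/mol, so E(LS) = -804 + 616 = -188 kJ/mol.
Thus E(LS) − E(HS) = -54 kJ/mol.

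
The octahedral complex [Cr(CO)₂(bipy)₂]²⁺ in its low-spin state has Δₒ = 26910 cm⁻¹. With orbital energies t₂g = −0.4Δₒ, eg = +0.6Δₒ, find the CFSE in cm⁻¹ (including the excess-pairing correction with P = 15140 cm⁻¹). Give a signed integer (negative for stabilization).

-27916

Ligand charges: 2×(+0) from CO and 2×(+0) from bipy sum to +0; with overall charge +2, Cr is +2.
Cr²⁺: group 6, so d-count = 6 − 2 = 4.
Configuration: t₂g⁴ eg⁰.
CFSE(orbital) = 4×(-0.4Δₒ) + 0×(0.6Δₒ) = -1.6Δₒ; with Δₒ = 26910 cm⁻¹ that is -43056 cm⁻¹.
Relative to high-spin t₂g³ eg¹ (0 paired), the low-spin configuration has 1 additional pair, contributing +1 × 15140 = +15140 cm⁻¹.
Net CFSE = -43056 + 15140 = -27916 cm⁻¹.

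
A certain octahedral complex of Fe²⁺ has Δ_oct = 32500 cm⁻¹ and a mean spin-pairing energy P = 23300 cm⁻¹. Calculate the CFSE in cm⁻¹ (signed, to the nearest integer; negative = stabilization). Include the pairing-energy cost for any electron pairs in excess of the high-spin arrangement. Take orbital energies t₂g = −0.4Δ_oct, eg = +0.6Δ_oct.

Fe is in group 8, so Fe²⁺ is d⁶ (8 − 2 = 6).
Here Δ_oct > P (32500 > 23300), so the low-spin state is favoured.
Configuration: t₂g⁶ eg⁰.
Orbital CFSE = -2.4Δ_oct = -2.4 × 32500 = -78000 cm⁻¹.
Excess pairs vs high-spin: 3 − 1 = 2; pairing cost = +46600 cm⁻¹.
Net CFSE = -78000 + 46600 = -31400 cm⁻¹.

-31400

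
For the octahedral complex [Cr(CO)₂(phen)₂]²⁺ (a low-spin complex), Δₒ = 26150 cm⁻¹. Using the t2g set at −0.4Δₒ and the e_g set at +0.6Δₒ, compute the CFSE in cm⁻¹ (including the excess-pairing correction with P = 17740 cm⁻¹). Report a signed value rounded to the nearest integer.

Ligand charges: 2×(+0) from CO and 2×(+0) from phen sum to +0; with overall charge +2, Cr is +2.
Cr²⁺: group 6, so d-count = 6 − 2 = 4.
Electron filling gives t2g^4 e_g^0.
CFSE(orbital) = 4×(-0.4Δₒ) + 0×(0.6Δₒ) = -1.6Δₒ; with Δₒ = 26150 cm⁻¹ that is -41840 cm⁻¹.
Relative to high-spin t2g^3 e_g^1 (0 paired), the low-spin configuration has 1 additional pair, contributing +1 × 17740 = +17740 cm⁻¹.
Overall CFSE = -41840 + 17740 = -24100 cm⁻¹.

-24100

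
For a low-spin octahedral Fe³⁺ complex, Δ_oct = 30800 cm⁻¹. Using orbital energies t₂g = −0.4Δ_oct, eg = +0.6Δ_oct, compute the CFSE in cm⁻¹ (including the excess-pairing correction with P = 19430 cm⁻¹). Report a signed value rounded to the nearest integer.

-22740

Fe sits in group 8; removing 3 electrons leaves Fe³⁺ with 8 − 3 = 5 d electrons.
Configuration: t₂g⁵ eg⁰.
CFSE(orbital) = 5×(-0.4Δ_oct) + 0×(0.6Δ_oct) = -2.0Δ_oct; with Δ_oct = 30800 cm⁻¹ that is -61600 cm⁻¹.
Relative to high-spin t₂g³ eg² (0 paired), the low-spin configuration has 2 additional pairs, contributing +2 × 19430 = +38860 cm⁻¹.
Overall CFSE = -61600 + 38860 = -22740 cm⁻¹.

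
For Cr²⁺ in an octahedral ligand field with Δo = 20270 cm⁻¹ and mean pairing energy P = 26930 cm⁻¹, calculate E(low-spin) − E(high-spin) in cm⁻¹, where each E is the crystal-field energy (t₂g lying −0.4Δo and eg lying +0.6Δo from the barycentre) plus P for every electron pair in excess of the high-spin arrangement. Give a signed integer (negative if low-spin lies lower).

Cr sits in group 6; removing 2 electrons leaves Cr²⁺ with 6 − 2 = 4 d electrons.
High-spin d⁴ fills as t₂g³ eg¹ with CFSE 3(−0.4) + 1(+0.6) = -0.6Δo = -12162 cm⁻¹.
Low-spin: t₂g⁴ eg⁰, orbital CFSE = -1.6Δo = -32432 cm⁻¹; plus 1 excess pair × P = +26930 cm⁻¹; total -5502 cm⁻¹.
Thus E(LS) − E(HS) = 6660 cm⁻¹.

6660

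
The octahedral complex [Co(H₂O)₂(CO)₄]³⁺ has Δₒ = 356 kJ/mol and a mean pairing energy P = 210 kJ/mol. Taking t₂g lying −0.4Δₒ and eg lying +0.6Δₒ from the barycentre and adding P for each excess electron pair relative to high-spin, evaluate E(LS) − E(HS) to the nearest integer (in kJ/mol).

-292

Ligand charges: 2×(+0) from H₂O and 4×(+0) from CO sum to +0; with overall charge +3, Co is +3.
Co³⁺: group 9, so d-count = 9 − 3 = 6.
High-spin: t₂g⁴ eg², CFSE = -0.4Δₒ = -142 kJ/mol.
For low-spin the configuration is t₂g⁶ eg⁰: orbital energy -2.4 × 356 = -854 kJ/mol, and 2 additional pairs relative to high-spin add 420 kJ/mol, giving -434 kJ/mol.
E(LS) − E(HS) = -434 − (-142) = -292 kJ/mol.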